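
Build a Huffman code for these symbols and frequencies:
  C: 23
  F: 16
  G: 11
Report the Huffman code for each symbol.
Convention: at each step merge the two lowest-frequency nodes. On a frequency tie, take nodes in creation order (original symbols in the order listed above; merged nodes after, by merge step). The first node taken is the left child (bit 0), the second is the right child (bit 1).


Huffman tree construction:
Step 1: Merge G(11) + F(16) = 27
Step 2: Merge C(23) + (G+F)(27) = 50
Read each symbol's code off the tree from the root (left child = 0, right child = 1).

Codes:
  C: 0 (length 1)
  F: 11 (length 2)
  G: 10 (length 2)
Average code length: 77/50 = 1.5400 bits/symbol


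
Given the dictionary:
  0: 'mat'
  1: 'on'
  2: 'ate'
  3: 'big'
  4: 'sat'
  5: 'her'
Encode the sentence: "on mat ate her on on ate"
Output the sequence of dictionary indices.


Look up each word in the dictionary:
  'on' -> 1
  'mat' -> 0
  'ate' -> 2
  'her' -> 5
  'on' -> 1
  'on' -> 1
  'ate' -> 2

Encoded: [1, 0, 2, 5, 1, 1, 2]


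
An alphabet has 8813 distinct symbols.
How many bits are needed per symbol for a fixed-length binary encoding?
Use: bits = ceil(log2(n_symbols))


log2(8813) = 13.1054
Bracket: 2^13 = 8192 < 8813 <= 2^14 = 16384
So ceil(log2(8813)) = 14

bits = ceil(log2(8813)) = ceil(13.1054) = 14 bits


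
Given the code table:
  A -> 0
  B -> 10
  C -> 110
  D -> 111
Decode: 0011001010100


Decoding:
0 -> A
0 -> A
110 -> C
0 -> A
10 -> B
10 -> B
10 -> B
0 -> A


Result: AACABBBA


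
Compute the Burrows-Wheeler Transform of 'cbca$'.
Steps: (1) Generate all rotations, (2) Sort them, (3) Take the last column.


Rotations (sorted):
  0: $cbca -> last char: a
  1: a$cbc -> last char: c
  2: bca$c -> last char: c
  3: ca$cb -> last char: b
  4: cbca$ -> last char: $


BWT = accb$


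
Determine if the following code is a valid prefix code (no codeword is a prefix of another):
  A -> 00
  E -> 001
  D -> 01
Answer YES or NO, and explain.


Checking each pair (does one codeword prefix another?):
  A='00' vs E='001': prefix -- VIOLATION

NO -- this is NOT a valid prefix code. A (00) is a prefix of E (001).


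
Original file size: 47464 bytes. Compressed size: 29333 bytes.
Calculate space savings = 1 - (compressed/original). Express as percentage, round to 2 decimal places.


ratio = compressed/original = 29333/47464 = 0.618005
savings = 1 - ratio = 1 - 0.618005 = 0.381995
as a percentage: 0.381995 * 100 = 38.2%

Space savings = 1 - 29333/47464 = 38.2%


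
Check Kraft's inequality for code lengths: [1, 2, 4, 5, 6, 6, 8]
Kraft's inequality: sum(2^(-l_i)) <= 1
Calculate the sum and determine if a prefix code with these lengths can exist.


Sum = 2^(-1) + 2^(-2) + 2^(-4) + 2^(-5) + 2^(-6) + 2^(-6) + 2^(-8)
    = 0.5 + 0.25 + 0.0625 + 0.03125 + 0.015625 + 0.015625 + 0.00390625
    = 225/256 = 0.87890625
Since 0.87890625 <= 1, Kraft's inequality IS satisfied.
A prefix code with these lengths CAN exist.

Kraft sum = 0.87890625. Satisfied.


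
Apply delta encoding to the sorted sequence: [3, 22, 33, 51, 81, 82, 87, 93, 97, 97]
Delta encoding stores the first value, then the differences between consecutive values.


First value: 3
Deltas:
  22 - 3 = 19
  33 - 22 = 11
  51 - 33 = 18
  81 - 51 = 30
  82 - 81 = 1
  87 - 82 = 5
  93 - 87 = 6
  97 - 93 = 4
  97 - 97 = 0


Delta encoded: [3, 19, 11, 18, 30, 1, 5, 6, 4, 0]


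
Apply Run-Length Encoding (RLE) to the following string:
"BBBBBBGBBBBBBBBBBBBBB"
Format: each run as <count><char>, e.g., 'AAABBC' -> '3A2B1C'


Scanning runs left to right:
  i=0: run of 'B' x 6 -> '6B'
  i=6: run of 'G' x 1 -> '1G'
  i=7: run of 'B' x 14 -> '14B'

RLE = 6B1G14B


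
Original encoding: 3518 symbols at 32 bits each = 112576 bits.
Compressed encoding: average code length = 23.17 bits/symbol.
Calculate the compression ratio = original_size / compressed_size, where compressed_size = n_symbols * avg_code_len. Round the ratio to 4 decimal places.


original_size = n_symbols * orig_bits = 3518 * 32 = 112576 bits
compressed_size = n_symbols * avg_code_len = 3518 * 23.17 = 81512.06 bits
ratio = original_size / compressed_size = 112576 / 81512.06 = 1.3811

Compression ratio = 1.3811


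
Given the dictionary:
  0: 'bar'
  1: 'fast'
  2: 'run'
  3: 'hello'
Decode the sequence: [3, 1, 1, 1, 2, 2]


Look up each index in the dictionary:
  3 -> 'hello'
  1 -> 'fast'
  1 -> 'fast'
  1 -> 'fast'
  2 -> 'run'
  2 -> 'run'

Decoded: "hello fast fast fast run run"


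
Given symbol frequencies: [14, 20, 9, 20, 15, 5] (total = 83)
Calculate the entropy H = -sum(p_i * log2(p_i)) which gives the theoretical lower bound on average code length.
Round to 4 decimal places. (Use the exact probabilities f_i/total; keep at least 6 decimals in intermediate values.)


Per-symbol terms -p_i * log2(p_i) with p_i = f_i/83:
  p = 14/83 = 0.168675: log2(p) = -2.567685, -p*log2(p) = 0.433103
  p = 20/83 = 0.240964: log2(p) = -2.053111, -p*log2(p) = 0.494726
  p = 9/83 = 0.108434: log2(p) = -3.205114, -p*log2(p) = 0.347543
  p = 20/83 = 0.240964: log2(p) = -2.053111, -p*log2(p) = 0.494726
  p = 15/83 = 0.180723: log2(p) = -2.468149, -p*log2(p) = 0.446051
  p = 5/83 = 0.060241: log2(p) = -4.053111, -p*log2(p) = 0.244163
H = 0.433103 + 0.494726 + 0.347543 + 0.494726 + 0.446051 + 0.244163 = 2.460312

H = 2.4603 bits/symbol


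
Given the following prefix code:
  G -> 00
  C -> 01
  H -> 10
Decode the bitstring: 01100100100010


Decoding step by step:
Bits 01 -> C
Bits 10 -> H
Bits 01 -> C
Bits 00 -> G
Bits 10 -> H
Bits 00 -> G
Bits 10 -> H


Decoded message: CHCGHGH


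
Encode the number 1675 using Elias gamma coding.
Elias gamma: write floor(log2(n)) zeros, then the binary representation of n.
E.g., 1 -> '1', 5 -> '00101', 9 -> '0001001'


num_bits = floor(log2(1675)) + 1 = 11
leading_zeros = num_bits - 1 = 10
binary(1675) = 11010001011

Elias gamma(1675) = '0000000000' + '11010001011' = 000000000011010001011 (21 bits)


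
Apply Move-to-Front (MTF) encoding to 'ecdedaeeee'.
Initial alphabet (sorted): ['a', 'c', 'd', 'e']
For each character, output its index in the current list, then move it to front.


MTF encoding:
'e': index 3 in ['a', 'c', 'd', 'e'] -> ['e', 'a', 'c', 'd']
'c': index 2 in ['e', 'a', 'c', 'd'] -> ['c', 'e', 'a', 'd']
'd': index 3 in ['c', 'e', 'a', 'd'] -> ['d', 'c', 'e', 'a']
'e': index 2 in ['d', 'c', 'e', 'a'] -> ['e', 'd', 'c', 'a']
'd': index 1 in ['e', 'd', 'c', 'a'] -> ['d', 'e', 'c', 'a']
'a': index 3 in ['d', 'e', 'c', 'a'] -> ['a', 'd', 'e', 'c']
'e': index 2 in ['a', 'd', 'e', 'c'] -> ['e', 'a', 'd', 'c']
'e': index 0 in ['e', 'a', 'd', 'c'] -> ['e', 'a', 'd', 'c']
'e': index 0 in ['e', 'a', 'd', 'c'] -> ['e', 'a', 'd', 'c']
'e': index 0 in ['e', 'a', 'd', 'c'] -> ['e', 'a', 'd', 'c']


Output: [3, 2, 3, 2, 1, 3, 2, 0, 0, 0]


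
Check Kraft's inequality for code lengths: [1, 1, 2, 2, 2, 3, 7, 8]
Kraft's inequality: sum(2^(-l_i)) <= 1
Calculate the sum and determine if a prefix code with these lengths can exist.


Sum = 2^(-1) + 2^(-1) + 2^(-2) + 2^(-2) + 2^(-2) + 2^(-3) + 2^(-7) + 2^(-8)
    = 0.5 + 0.5 + 0.25 + 0.25 + 0.25 + 0.125 + 0.0078125 + 0.00390625
    = 483/256 = 1.88671875
Since 1.88671875 > 1, Kraft's inequality is NOT satisfied.
A prefix code with these lengths CANNOT exist.

Kraft sum = 1.88671875. Not satisfied.


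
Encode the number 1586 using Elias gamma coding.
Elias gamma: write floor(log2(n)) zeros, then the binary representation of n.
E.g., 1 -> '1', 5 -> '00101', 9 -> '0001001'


num_bits = floor(log2(1586)) + 1 = 11
leading_zeros = num_bits - 1 = 10
binary(1586) = 11000110010

Elias gamma(1586) = '0000000000' + '11000110010' = 000000000011000110010 (21 bits)


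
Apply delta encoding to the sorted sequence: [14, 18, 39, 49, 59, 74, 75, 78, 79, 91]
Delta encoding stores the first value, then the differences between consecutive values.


First value: 14
Deltas:
  18 - 14 = 4
  39 - 18 = 21
  49 - 39 = 10
  59 - 49 = 10
  74 - 59 = 15
  75 - 74 = 1
  78 - 75 = 3
  79 - 78 = 1
  91 - 79 = 12


Delta encoded: [14, 4, 21, 10, 10, 15, 1, 3, 1, 12]


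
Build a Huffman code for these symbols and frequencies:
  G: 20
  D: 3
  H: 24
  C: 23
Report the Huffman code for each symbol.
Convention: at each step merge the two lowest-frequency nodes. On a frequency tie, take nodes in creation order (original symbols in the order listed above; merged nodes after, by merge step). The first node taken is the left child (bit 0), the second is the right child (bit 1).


Huffman tree construction:
Step 1: Merge D(3) + G(20) = 23
Step 2: Merge C(23) + (D+G)(23) = 46
Step 3: Merge H(24) + (C+(D+G))(46) = 70
Read each symbol's code off the tree from the root (left child = 0, right child = 1).

Codes:
  G: 111 (length 3)
  D: 110 (length 3)
  H: 0 (length 1)
  C: 10 (length 2)
Average code length: 139/70 = 1.9857 bits/symbol


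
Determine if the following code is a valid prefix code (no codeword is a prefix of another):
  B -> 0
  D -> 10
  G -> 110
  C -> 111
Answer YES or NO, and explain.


Checking each pair (does one codeword prefix another?):
  B='0' vs D='10': no prefix
  B='0' vs G='110': no prefix
  B='0' vs C='111': no prefix
  D='10' vs B='0': no prefix
  D='10' vs G='110': no prefix
  D='10' vs C='111': no prefix
  G='110' vs B='0': no prefix
  G='110' vs D='10': no prefix
  G='110' vs C='111': no prefix
  C='111' vs B='0': no prefix
  C='111' vs D='10': no prefix
  C='111' vs G='110': no prefix
No violation found over all pairs.

YES -- this is a valid prefix code. No codeword is a prefix of any other codeword.


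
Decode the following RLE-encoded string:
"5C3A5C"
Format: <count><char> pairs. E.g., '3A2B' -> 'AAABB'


Expanding each <count><char> pair:
  5C -> 'CCCCC'
  3A -> 'AAA'
  5C -> 'CCCCC'

Decoded = CCCCCAAACCCCC


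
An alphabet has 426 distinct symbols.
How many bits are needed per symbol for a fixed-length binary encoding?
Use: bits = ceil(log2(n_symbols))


log2(426) = 8.7347
Bracket: 2^8 = 256 < 426 <= 2^9 = 512
So ceil(log2(426)) = 9

bits = ceil(log2(426)) = ceil(8.7347) = 9 bits


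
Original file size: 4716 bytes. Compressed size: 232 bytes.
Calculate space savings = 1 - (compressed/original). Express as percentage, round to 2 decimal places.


ratio = compressed/original = 232/4716 = 0.049194
savings = 1 - ratio = 1 - 0.049194 = 0.950806
as a percentage: 0.950806 * 100 = 95.08%

Space savings = 1 - 232/4716 = 95.08%


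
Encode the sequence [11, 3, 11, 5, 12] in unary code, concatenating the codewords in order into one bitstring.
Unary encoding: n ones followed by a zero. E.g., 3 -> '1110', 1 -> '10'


Encode each number as n ones followed by a terminating 0:
  11 -> 111111111110 (12 bits)
  3 -> 1110 (4 bits)
  11 -> 111111111110 (12 bits)
  5 -> 111110 (6 bits)
  12 -> 1111111111110 (13 bits)
Total length = 12 + 4 + 12 + 6 + 13 = 47 bits.

Unary([11, 3, 11, 5, 12]) = 11111111111011101111111111101111101111111111110 (47 bits)


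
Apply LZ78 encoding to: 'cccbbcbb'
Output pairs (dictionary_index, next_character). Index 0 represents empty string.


LZ78 encoding steps:
Dictionary: {0: ''}
Step 1: w='' (idx 0), next='c' -> output (0, 'c'), add 'c' as idx 1
Step 2: w='c' (idx 1), next='c' -> output (1, 'c'), add 'cc' as idx 2
Step 3: w='' (idx 0), next='b' -> output (0, 'b'), add 'b' as idx 3
Step 4: w='b' (idx 3), next='c' -> output (3, 'c'), add 'bc' as idx 4
Step 5: w='b' (idx 3), next='b' -> output (3, 'b'), add 'bb' as idx 5


Encoded: [(0, 'c'), (1, 'c'), (0, 'b'), (3, 'c'), (3, 'b')]


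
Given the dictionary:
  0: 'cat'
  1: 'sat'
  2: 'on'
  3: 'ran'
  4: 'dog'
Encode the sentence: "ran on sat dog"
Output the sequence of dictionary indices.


Look up each word in the dictionary:
  'ran' -> 3
  'on' -> 2
  'sat' -> 1
  'dog' -> 4

Encoded: [3, 2, 1, 4]


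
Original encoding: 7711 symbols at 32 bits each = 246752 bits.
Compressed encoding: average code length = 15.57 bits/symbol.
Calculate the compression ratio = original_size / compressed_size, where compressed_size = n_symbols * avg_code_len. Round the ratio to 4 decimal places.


original_size = n_symbols * orig_bits = 7711 * 32 = 246752 bits
compressed_size = n_symbols * avg_code_len = 7711 * 15.57 = 120060.27 bits
ratio = original_size / compressed_size = 246752 / 120060.27 = 2.0552

Compression ratio = 2.0552


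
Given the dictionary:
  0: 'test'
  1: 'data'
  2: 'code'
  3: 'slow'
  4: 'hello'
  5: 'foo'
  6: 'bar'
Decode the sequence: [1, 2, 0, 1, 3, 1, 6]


Look up each index in the dictionary:
  1 -> 'data'
  2 -> 'code'
  0 -> 'test'
  1 -> 'data'
  3 -> 'slow'
  1 -> 'data'
  6 -> 'bar'

Decoded: "data code test data slow data bar"


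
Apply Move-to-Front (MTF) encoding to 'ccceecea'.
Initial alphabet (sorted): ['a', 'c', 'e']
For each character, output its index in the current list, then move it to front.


MTF encoding:
'c': index 1 in ['a', 'c', 'e'] -> ['c', 'a', 'e']
'c': index 0 in ['c', 'a', 'e'] -> ['c', 'a', 'e']
'c': index 0 in ['c', 'a', 'e'] -> ['c', 'a', 'e']
'e': index 2 in ['c', 'a', 'e'] -> ['e', 'c', 'a']
'e': index 0 in ['e', 'c', 'a'] -> ['e', 'c', 'a']
'c': index 1 in ['e', 'c', 'a'] -> ['c', 'e', 'a']
'e': index 1 in ['c', 'e', 'a'] -> ['e', 'c', 'a']
'a': index 2 in ['e', 'c', 'a'] -> ['a', 'e', 'c']


Output: [1, 0, 0, 2, 0, 1, 1, 2]


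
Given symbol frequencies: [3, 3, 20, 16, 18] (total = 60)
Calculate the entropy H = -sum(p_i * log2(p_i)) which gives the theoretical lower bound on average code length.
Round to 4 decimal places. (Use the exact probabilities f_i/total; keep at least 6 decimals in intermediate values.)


Per-symbol terms -p_i * log2(p_i) with p_i = f_i/60:
  p = 3/60 = 0.050000: log2(p) = -4.321928, -p*log2(p) = 0.216096
  p = 3/60 = 0.050000: log2(p) = -4.321928, -p*log2(p) = 0.216096
  p = 20/60 = 0.333333: log2(p) = -1.584963, -p*log2(p) = 0.528321
  p = 16/60 = 0.266667: log2(p) = -1.906891, -p*log2(p) = 0.508504
  p = 18/60 = 0.300000: log2(p) = -1.736966, -p*log2(p) = 0.521090
H = 0.216096 + 0.216096 + 0.528321 + 0.508504 + 0.521090 = 1.990107

H = 1.9901 bits/symbol


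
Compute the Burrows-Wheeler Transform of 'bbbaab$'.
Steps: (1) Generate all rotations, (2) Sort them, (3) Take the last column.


Rotations (sorted):
  0: $bbbaab -> last char: b
  1: aab$bbb -> last char: b
  2: ab$bbba -> last char: a
  3: b$bbbaa -> last char: a
  4: baab$bb -> last char: b
  5: bbaab$b -> last char: b
  6: bbbaab$ -> last char: $


BWT = bbaabb$


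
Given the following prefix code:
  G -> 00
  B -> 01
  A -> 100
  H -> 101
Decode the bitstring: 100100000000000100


Decoding step by step:
Bits 100 -> A
Bits 100 -> A
Bits 00 -> G
Bits 00 -> G
Bits 00 -> G
Bits 00 -> G
Bits 01 -> B
Bits 00 -> G


Decoded message: AAGGGGBG


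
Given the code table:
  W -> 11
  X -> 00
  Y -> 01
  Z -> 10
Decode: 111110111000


Decoding:
11 -> W
11 -> W
10 -> Z
11 -> W
10 -> Z
00 -> X


Result: WWZWZX


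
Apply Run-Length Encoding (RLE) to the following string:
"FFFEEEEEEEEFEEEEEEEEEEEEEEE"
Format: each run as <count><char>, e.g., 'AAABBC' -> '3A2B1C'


Scanning runs left to right:
  i=0: run of 'F' x 3 -> '3F'
  i=3: run of 'E' x 8 -> '8E'
  i=11: run of 'F' x 1 -> '1F'
  i=12: run of 'E' x 15 -> '15E'

RLE = 3F8E1F15E


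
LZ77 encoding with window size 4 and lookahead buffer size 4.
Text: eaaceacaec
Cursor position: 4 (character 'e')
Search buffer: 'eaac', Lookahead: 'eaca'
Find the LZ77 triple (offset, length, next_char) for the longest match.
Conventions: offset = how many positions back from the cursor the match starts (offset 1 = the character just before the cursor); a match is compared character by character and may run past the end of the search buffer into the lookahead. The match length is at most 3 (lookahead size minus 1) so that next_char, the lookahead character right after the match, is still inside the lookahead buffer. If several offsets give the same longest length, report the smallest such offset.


Try each offset into the search buffer:
  offset=1 (pos 3, char 'c'): match length 0
  offset=2 (pos 2, char 'a'): match length 0
  offset=3 (pos 1, char 'a'): match length 0
  offset=4 (pos 0, char 'e'): match length 2
Longest match has length 2 at offset 4.
next_char = character at position 4 + 2 = 6 -> 'c'

Best match: offset=4, length=2 (matching 'ea' starting at position 0)
LZ77 triple: (4, 2, 'c')


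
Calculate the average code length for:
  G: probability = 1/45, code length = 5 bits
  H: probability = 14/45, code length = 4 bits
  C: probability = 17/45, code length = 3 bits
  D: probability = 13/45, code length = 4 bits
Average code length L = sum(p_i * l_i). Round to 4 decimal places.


Weighted contributions p_i * l_i:
  G: (1/45) * 5 = 5/45
  H: (14/45) * 4 = 56/45
  C: (17/45) * 3 = 51/45
  D: (13/45) * 4 = 52/45
Sum = (5 + 56 + 51 + 52)/45 = 164/45

L = 164/45 = 3.6444 bits/symbol


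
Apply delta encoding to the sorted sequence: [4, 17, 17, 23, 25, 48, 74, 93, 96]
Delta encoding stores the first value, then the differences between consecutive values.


First value: 4
Deltas:
  17 - 4 = 13
  17 - 17 = 0
  23 - 17 = 6
  25 - 23 = 2
  48 - 25 = 23
  74 - 48 = 26
  93 - 74 = 19
  96 - 93 = 3


Delta encoded: [4, 13, 0, 6, 2, 23, 26, 19, 3]


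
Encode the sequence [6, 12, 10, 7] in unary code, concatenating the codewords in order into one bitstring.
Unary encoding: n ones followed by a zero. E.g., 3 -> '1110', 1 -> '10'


Encode each number as n ones followed by a terminating 0:
  6 -> 1111110 (7 bits)
  12 -> 1111111111110 (13 bits)
  10 -> 11111111110 (11 bits)
  7 -> 11111110 (8 bits)
Total length = 7 + 13 + 11 + 8 = 39 bits.

Unary([6, 12, 10, 7]) = 111111011111111111101111111111011111110 (39 bits)


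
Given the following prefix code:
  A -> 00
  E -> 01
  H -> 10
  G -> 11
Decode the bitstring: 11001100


Decoding step by step:
Bits 11 -> G
Bits 00 -> A
Bits 11 -> G
Bits 00 -> A


Decoded message: GAGA


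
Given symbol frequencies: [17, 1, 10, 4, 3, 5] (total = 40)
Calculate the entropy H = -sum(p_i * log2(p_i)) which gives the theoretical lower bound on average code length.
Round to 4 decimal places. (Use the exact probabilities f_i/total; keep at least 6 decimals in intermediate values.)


Per-symbol terms -p_i * log2(p_i) with p_i = f_i/40:
  p = 17/40 = 0.425000: log2(p) = -1.234465, -p*log2(p) = 0.524648
  p = 1/40 = 0.025000: log2(p) = -5.321928, -p*log2(p) = 0.133048
  p = 10/40 = 0.250000: log2(p) = -2.000000, -p*log2(p) = 0.500000
  p = 4/40 = 0.100000: log2(p) = -3.321928, -p*log2(p) = 0.332193
  p = 3/40 = 0.075000: log2(p) = -3.736966, -p*log2(p) = 0.280272
  p = 5/40 = 0.125000: log2(p) = -3.000000, -p*log2(p) = 0.375000
H = 0.524648 + 0.133048 + 0.500000 + 0.332193 + 0.280272 + 0.375000 = 2.145161

H = 2.1452 bits/symbol


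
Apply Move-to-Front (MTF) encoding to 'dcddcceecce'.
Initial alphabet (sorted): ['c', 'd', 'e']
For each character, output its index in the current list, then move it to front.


MTF encoding:
'd': index 1 in ['c', 'd', 'e'] -> ['d', 'c', 'e']
'c': index 1 in ['d', 'c', 'e'] -> ['c', 'd', 'e']
'd': index 1 in ['c', 'd', 'e'] -> ['d', 'c', 'e']
'd': index 0 in ['d', 'c', 'e'] -> ['d', 'c', 'e']
'c': index 1 in ['d', 'c', 'e'] -> ['c', 'd', 'e']
'c': index 0 in ['c', 'd', 'e'] -> ['c', 'd', 'e']
'e': index 2 in ['c', 'd', 'e'] -> ['e', 'c', 'd']
'e': index 0 in ['e', 'c', 'd'] -> ['e', 'c', 'd']
'c': index 1 in ['e', 'c', 'd'] -> ['c', 'e', 'd']
'c': index 0 in ['c', 'e', 'd'] -> ['c', 'e', 'd']
'e': index 1 in ['c', 'e', 'd'] -> ['e', 'c', 'd']


Output: [1, 1, 1, 0, 1, 0, 2, 0, 1, 0, 1]


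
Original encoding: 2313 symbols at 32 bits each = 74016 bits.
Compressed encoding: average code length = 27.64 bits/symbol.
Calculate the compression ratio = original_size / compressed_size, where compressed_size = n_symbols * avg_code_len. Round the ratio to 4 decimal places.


original_size = n_symbols * orig_bits = 2313 * 32 = 74016 bits
compressed_size = n_symbols * avg_code_len = 2313 * 27.64 = 63931.32 bits
ratio = original_size / compressed_size = 74016 / 63931.32 = 1.1577

Compression ratio = 1.1577


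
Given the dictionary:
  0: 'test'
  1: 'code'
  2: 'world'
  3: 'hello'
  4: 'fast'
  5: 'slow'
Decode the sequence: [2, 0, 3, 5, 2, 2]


Look up each index in the dictionary:
  2 -> 'world'
  0 -> 'test'
  3 -> 'hello'
  5 -> 'slow'
  2 -> 'world'
  2 -> 'world'

Decoded: "world test hello slow world world"


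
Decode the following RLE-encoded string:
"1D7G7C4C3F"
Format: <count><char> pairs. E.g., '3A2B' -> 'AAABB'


Expanding each <count><char> pair:
  1D -> 'D'
  7G -> 'GGGGGGG'
  7C -> 'CCCCCCC'
  4C -> 'CCCC'
  3F -> 'FFF'

Decoded = DGGGGGGGCCCCCCCCCCCFFF


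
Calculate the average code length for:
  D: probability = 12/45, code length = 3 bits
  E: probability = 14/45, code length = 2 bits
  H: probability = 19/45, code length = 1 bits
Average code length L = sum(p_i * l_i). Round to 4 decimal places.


Weighted contributions p_i * l_i:
  D: (12/45) * 3 = 36/45
  E: (14/45) * 2 = 28/45
  H: (19/45) * 1 = 19/45
Sum = (36 + 28 + 19)/45 = 83/45

L = 83/45 = 1.8444 bits/symbol


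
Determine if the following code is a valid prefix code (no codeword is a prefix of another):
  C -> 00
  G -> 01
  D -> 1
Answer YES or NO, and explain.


Checking each pair (does one codeword prefix another?):
  C='00' vs G='01': no prefix
  C='00' vs D='1': no prefix
  G='01' vs C='00': no prefix
  G='01' vs D='1': no prefix
  D='1' vs C='00': no prefix
  D='1' vs G='01': no prefix
No violation found over all pairs.

YES -- this is a valid prefix code. No codeword is a prefix of any other codeword.


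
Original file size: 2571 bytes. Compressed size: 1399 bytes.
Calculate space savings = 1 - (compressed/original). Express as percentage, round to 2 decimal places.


ratio = compressed/original = 1399/2571 = 0.544146
savings = 1 - ratio = 1 - 0.544146 = 0.455854
as a percentage: 0.455854 * 100 = 45.59%

Space savings = 1 - 1399/2571 = 45.59%


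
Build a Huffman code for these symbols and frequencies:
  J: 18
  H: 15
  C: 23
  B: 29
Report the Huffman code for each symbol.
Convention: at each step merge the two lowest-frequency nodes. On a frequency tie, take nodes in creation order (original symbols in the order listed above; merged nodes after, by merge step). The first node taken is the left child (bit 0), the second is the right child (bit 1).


Huffman tree construction:
Step 1: Merge H(15) + J(18) = 33
Step 2: Merge C(23) + B(29) = 52
Step 3: Merge (H+J)(33) + (C+B)(52) = 85
Read each symbol's code off the tree from the root (left child = 0, right child = 1).

Codes:
  J: 01 (length 2)
  H: 00 (length 2)
  C: 10 (length 2)
  B: 11 (length 2)
Average code length: 170/85 = 2.0000 bits/symbol


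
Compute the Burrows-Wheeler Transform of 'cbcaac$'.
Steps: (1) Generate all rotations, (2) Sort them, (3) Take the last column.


Rotations (sorted):
  0: $cbcaac -> last char: c
  1: aac$cbc -> last char: c
  2: ac$cbca -> last char: a
  3: bcaac$c -> last char: c
  4: c$cbcaa -> last char: a
  5: caac$cb -> last char: b
  6: cbcaac$ -> last char: $


BWT = ccacab$


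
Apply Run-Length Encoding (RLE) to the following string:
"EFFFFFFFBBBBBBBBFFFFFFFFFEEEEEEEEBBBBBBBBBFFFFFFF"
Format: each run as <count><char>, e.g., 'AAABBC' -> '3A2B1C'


Scanning runs left to right:
  i=0: run of 'E' x 1 -> '1E'
  i=1: run of 'F' x 7 -> '7F'
  i=8: run of 'B' x 8 -> '8B'
  i=16: run of 'F' x 9 -> '9F'
  i=25: run of 'E' x 8 -> '8E'
  i=33: run of 'B' x 9 -> '9B'
  i=42: run of 'F' x 7 -> '7F'

RLE = 1E7F8B9F8E9B7F


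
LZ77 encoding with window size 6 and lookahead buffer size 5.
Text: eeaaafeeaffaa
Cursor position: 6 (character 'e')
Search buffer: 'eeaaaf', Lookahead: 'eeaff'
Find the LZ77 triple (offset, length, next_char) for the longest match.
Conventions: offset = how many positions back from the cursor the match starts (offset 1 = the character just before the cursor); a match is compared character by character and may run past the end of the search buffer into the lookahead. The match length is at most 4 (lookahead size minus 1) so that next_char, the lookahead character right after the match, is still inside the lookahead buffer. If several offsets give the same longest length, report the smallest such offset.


Try each offset into the search buffer:
  offset=1 (pos 5, char 'f'): match length 0
  offset=2 (pos 4, char 'a'): match length 0
  offset=3 (pos 3, char 'a'): match length 0
  offset=4 (pos 2, char 'a'): match length 0
  offset=5 (pos 1, char 'e'): match length 1
  offset=6 (pos 0, char 'e'): match length 3
Longest match has length 3 at offset 6.
next_char = character at position 6 + 3 = 9 -> 'f'

Best match: offset=6, length=3 (matching 'eea' starting at position 0)
LZ77 triple: (6, 3, 'f')


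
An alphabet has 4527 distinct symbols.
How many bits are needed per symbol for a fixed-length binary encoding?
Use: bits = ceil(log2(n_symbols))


log2(4527) = 12.1443
Bracket: 2^12 = 4096 < 4527 <= 2^13 = 8192
So ceil(log2(4527)) = 13

bits = ceil(log2(4527)) = ceil(12.1443) = 13 bits


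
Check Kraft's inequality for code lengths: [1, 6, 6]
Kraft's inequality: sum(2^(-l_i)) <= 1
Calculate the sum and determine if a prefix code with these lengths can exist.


Sum = 2^(-1) + 2^(-6) + 2^(-6)
    = 0.5 + 0.015625 + 0.015625
    = 34/64 = 0.53125
Since 0.53125 <= 1, Kraft's inequality IS satisfied.
A prefix code with these lengths CAN exist.

Kraft sum = 0.53125. Satisfied.


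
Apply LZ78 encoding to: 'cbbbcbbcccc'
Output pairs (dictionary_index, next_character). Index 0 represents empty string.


LZ78 encoding steps:
Dictionary: {0: ''}
Step 1: w='' (idx 0), next='c' -> output (0, 'c'), add 'c' as idx 1
Step 2: w='' (idx 0), next='b' -> output (0, 'b'), add 'b' as idx 2
Step 3: w='b' (idx 2), next='b' -> output (2, 'b'), add 'bb' as idx 3
Step 4: w='c' (idx 1), next='b' -> output (1, 'b'), add 'cb' as idx 4
Step 5: w='b' (idx 2), next='c' -> output (2, 'c'), add 'bc' as idx 5
Step 6: w='c' (idx 1), next='c' -> output (1, 'c'), add 'cc' as idx 6
Step 7: w='c' (idx 1), end of input -> output (1, '')


Encoded: [(0, 'c'), (0, 'b'), (2, 'b'), (1, 'b'), (2, 'c'), (1, 'c'), (1, '')]


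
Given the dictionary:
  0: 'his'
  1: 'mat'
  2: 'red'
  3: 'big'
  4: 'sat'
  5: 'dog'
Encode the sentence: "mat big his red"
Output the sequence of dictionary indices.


Look up each word in the dictionary:
  'mat' -> 1
  'big' -> 3
  'his' -> 0
  'red' -> 2

Encoded: [1, 3, 0, 2]


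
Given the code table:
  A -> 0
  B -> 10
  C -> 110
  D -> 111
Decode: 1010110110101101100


Decoding:
10 -> B
10 -> B
110 -> C
110 -> C
10 -> B
110 -> C
110 -> C
0 -> A


Result: BBCCBCCA


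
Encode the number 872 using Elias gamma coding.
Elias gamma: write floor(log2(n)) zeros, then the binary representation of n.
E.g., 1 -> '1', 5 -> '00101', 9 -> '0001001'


num_bits = floor(log2(872)) + 1 = 10
leading_zeros = num_bits - 1 = 9
binary(872) = 1101101000

Elias gamma(872) = '000000000' + '1101101000' = 0000000001101101000 (19 bits)


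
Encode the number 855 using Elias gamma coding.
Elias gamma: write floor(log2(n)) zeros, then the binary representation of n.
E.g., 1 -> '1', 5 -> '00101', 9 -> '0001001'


num_bits = floor(log2(855)) + 1 = 10
leading_zeros = num_bits - 1 = 9
binary(855) = 1101010111

Elias gamma(855) = '000000000' + '1101010111' = 0000000001101010111 (19 bits)


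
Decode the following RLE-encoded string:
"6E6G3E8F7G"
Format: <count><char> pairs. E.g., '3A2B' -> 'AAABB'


Expanding each <count><char> pair:
  6E -> 'EEEEEE'
  6G -> 'GGGGGG'
  3E -> 'EEE'
  8F -> 'FFFFFFFF'
  7G -> 'GGGGGGG'

Decoded = EEEEEEGGGGGGEEEFFFFFFFFGGGGGGG


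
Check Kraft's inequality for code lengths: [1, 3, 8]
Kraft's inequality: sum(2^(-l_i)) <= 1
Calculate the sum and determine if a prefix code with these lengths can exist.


Sum = 2^(-1) + 2^(-3) + 2^(-8)
    = 0.5 + 0.125 + 0.00390625
    = 161/256 = 0.62890625
Since 0.62890625 <= 1, Kraft's inequality IS satisfied.
A prefix code with these lengths CAN exist.

Kraft sum = 0.62890625. Satisfied.


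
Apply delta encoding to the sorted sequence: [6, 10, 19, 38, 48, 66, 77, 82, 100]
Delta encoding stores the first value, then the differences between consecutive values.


First value: 6
Deltas:
  10 - 6 = 4
  19 - 10 = 9
  38 - 19 = 19
  48 - 38 = 10
  66 - 48 = 18
  77 - 66 = 11
  82 - 77 = 5
  100 - 82 = 18


Delta encoded: [6, 4, 9, 19, 10, 18, 11, 5, 18]


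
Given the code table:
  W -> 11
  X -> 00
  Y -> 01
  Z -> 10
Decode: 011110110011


Decoding:
01 -> Y
11 -> W
10 -> Z
11 -> W
00 -> X
11 -> W


Result: YWZWXW


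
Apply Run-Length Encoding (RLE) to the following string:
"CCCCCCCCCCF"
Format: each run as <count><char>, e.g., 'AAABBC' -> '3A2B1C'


Scanning runs left to right:
  i=0: run of 'C' x 10 -> '10C'
  i=10: run of 'F' x 1 -> '1F'

RLE = 10C1F


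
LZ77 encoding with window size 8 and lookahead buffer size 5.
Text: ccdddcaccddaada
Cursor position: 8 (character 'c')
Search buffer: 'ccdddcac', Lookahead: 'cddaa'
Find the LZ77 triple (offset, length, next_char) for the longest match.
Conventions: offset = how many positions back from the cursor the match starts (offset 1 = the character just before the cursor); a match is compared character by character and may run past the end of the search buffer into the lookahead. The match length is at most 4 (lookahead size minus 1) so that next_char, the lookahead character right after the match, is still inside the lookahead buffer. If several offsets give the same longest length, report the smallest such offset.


Try each offset into the search buffer:
  offset=1 (pos 7, char 'c'): match length 1
  offset=2 (pos 6, char 'a'): match length 0
  offset=3 (pos 5, char 'c'): match length 1
  offset=4 (pos 4, char 'd'): match length 0
  offset=5 (pos 3, char 'd'): match length 0
  offset=6 (pos 2, char 'd'): match length 0
  offset=7 (pos 1, char 'c'): match length 3
  offset=8 (pos 0, char 'c'): match length 1
Longest match has length 3 at offset 7.
next_char = character at position 8 + 3 = 11 -> 'a'

Best match: offset=7, length=3 (matching 'cdd' starting at position 1)
LZ77 triple: (7, 3, 'a')


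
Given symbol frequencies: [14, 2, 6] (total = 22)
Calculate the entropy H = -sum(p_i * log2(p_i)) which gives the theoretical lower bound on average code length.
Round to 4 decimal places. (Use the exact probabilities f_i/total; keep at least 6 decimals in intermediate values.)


Per-symbol terms -p_i * log2(p_i) with p_i = f_i/22:
  p = 14/22 = 0.636364: log2(p) = -0.652077, -p*log2(p) = 0.414958
  p = 2/22 = 0.090909: log2(p) = -3.459432, -p*log2(p) = 0.314494
  p = 6/22 = 0.272727: log2(p) = -1.874469, -p*log2(p) = 0.511219
H = 0.414958 + 0.314494 + 0.511219 = 1.240671

H = 1.2407 bits/symbol


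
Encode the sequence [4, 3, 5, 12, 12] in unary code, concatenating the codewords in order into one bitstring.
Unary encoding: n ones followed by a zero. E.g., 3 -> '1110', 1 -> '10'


Encode each number as n ones followed by a terminating 0:
  4 -> 11110 (5 bits)
  3 -> 1110 (4 bits)
  5 -> 111110 (6 bits)
  12 -> 1111111111110 (13 bits)
  12 -> 1111111111110 (13 bits)
Total length = 5 + 4 + 6 + 13 + 13 = 41 bits.

Unary([4, 3, 5, 12, 12]) = 11110111011111011111111111101111111111110 (41 bits)


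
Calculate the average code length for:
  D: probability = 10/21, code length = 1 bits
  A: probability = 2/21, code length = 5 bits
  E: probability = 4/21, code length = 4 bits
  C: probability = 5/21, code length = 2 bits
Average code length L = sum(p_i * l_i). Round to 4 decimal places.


Weighted contributions p_i * l_i:
  D: (10/21) * 1 = 10/21
  A: (2/21) * 5 = 10/21
  E: (4/21) * 4 = 16/21
  C: (5/21) * 2 = 10/21
Sum = (10 + 10 + 16 + 10)/21 = 46/21

L = 46/21 = 2.1905 bits/symbol


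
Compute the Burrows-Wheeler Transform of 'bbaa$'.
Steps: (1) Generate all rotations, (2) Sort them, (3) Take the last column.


Rotations (sorted):
  0: $bbaa -> last char: a
  1: a$bba -> last char: a
  2: aa$bb -> last char: b
  3: baa$b -> last char: b
  4: bbaa$ -> last char: $


BWT = aabb$


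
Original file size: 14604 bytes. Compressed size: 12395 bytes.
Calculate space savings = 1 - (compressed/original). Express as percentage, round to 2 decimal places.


ratio = compressed/original = 12395/14604 = 0.84874
savings = 1 - ratio = 1 - 0.84874 = 0.15126
as a percentage: 0.15126 * 100 = 15.13%

Space savings = 1 - 12395/14604 = 15.13%


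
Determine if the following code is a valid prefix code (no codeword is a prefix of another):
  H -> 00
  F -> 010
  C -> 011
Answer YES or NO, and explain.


Checking each pair (does one codeword prefix another?):
  H='00' vs F='010': no prefix
  H='00' vs C='011': no prefix
  F='010' vs H='00': no prefix
  F='010' vs C='011': no prefix
  C='011' vs H='00': no prefix
  C='011' vs F='010': no prefix
No violation found over all pairs.

YES -- this is a valid prefix code. No codeword is a prefix of any other codeword.


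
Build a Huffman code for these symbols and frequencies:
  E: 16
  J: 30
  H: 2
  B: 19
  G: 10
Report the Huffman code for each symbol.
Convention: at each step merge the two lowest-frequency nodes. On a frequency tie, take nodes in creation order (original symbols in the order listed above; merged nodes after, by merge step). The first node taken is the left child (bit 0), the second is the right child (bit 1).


Huffman tree construction:
Step 1: Merge H(2) + G(10) = 12
Step 2: Merge (H+G)(12) + E(16) = 28
Step 3: Merge B(19) + ((H+G)+E)(28) = 47
Step 4: Merge J(30) + (B+((H+G)+E))(47) = 77
Read each symbol's code off the tree from the root (left child = 0, right child = 1).

Codes:
  E: 111 (length 3)
  J: 0 (length 1)
  H: 1100 (length 4)
  B: 10 (length 2)
  G: 1101 (length 4)
Average code length: 164/77 = 2.1299 bits/symbol


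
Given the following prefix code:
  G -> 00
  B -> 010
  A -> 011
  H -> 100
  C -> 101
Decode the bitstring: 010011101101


Decoding step by step:
Bits 010 -> B
Bits 011 -> A
Bits 101 -> C
Bits 101 -> C


Decoded message: BACC


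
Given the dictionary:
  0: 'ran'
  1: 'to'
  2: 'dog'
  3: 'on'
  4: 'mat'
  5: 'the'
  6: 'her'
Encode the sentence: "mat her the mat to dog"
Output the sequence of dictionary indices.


Look up each word in the dictionary:
  'mat' -> 4
  'her' -> 6
  'the' -> 5
  'mat' -> 4
  'to' -> 1
  'dog' -> 2

Encoded: [4, 6, 5, 4, 1, 2]


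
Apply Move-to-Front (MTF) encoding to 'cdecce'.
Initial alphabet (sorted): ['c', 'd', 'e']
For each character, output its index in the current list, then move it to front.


MTF encoding:
'c': index 0 in ['c', 'd', 'e'] -> ['c', 'd', 'e']
'd': index 1 in ['c', 'd', 'e'] -> ['d', 'c', 'e']
'e': index 2 in ['d', 'c', 'e'] -> ['e', 'd', 'c']
'c': index 2 in ['e', 'd', 'c'] -> ['c', 'e', 'd']
'c': index 0 in ['c', 'e', 'd'] -> ['c', 'e', 'd']
'e': index 1 in ['c', 'e', 'd'] -> ['e', 'c', 'd']


Output: [0, 1, 2, 2, 0, 1]


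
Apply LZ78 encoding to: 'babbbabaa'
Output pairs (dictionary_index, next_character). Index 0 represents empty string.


LZ78 encoding steps:
Dictionary: {0: ''}
Step 1: w='' (idx 0), next='b' -> output (0, 'b'), add 'b' as idx 1
Step 2: w='' (idx 0), next='a' -> output (0, 'a'), add 'a' as idx 2
Step 3: w='b' (idx 1), next='b' -> output (1, 'b'), add 'bb' as idx 3
Step 4: w='b' (idx 1), next='a' -> output (1, 'a'), add 'ba' as idx 4
Step 5: w='ba' (idx 4), next='a' -> output (4, 'a'), add 'baa' as idx 5


Encoded: [(0, 'b'), (0, 'a'), (1, 'b'), (1, 'a'), (4, 'a')]


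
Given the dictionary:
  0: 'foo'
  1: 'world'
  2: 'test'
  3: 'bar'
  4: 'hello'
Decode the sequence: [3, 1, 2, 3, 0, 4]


Look up each index in the dictionary:
  3 -> 'bar'
  1 -> 'world'
  2 -> 'test'
  3 -> 'bar'
  0 -> 'foo'
  4 -> 'hello'

Decoded: "bar world test bar foo hello"


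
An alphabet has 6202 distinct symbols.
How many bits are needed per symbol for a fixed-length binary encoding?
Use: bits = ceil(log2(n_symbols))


log2(6202) = 12.5985
Bracket: 2^12 = 4096 < 6202 <= 2^13 = 8192
So ceil(log2(6202)) = 13

bits = ceil(log2(6202)) = ceil(12.5985) = 13 bits


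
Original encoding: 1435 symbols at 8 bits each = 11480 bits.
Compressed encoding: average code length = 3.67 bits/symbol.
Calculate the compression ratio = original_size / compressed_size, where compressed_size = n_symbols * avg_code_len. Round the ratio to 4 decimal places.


original_size = n_symbols * orig_bits = 1435 * 8 = 11480 bits
compressed_size = n_symbols * avg_code_len = 1435 * 3.67 = 5266.45 bits
ratio = original_size / compressed_size = 11480 / 5266.45 = 2.1798

Compression ratio = 2.1798


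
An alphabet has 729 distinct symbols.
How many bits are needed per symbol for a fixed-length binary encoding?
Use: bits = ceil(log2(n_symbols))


log2(729) = 9.5098
Bracket: 2^9 = 512 < 729 <= 2^10 = 1024
So ceil(log2(729)) = 10

bits = ceil(log2(729)) = ceil(9.5098) = 10 bits


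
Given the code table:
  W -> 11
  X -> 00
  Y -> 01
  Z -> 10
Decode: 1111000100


Decoding:
11 -> W
11 -> W
00 -> X
01 -> Y
00 -> X


Result: WWXYX


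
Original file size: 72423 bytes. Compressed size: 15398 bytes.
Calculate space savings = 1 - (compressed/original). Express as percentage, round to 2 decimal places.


ratio = compressed/original = 15398/72423 = 0.212612
savings = 1 - ratio = 1 - 0.212612 = 0.787388
as a percentage: 0.787388 * 100 = 78.74%

Space savings = 1 - 15398/72423 = 78.74%


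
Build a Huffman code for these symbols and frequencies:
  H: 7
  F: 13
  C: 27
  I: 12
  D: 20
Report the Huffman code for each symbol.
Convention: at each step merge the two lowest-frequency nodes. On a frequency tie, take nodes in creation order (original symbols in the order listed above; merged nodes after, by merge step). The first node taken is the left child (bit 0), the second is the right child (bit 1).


Huffman tree construction:
Step 1: Merge H(7) + I(12) = 19
Step 2: Merge F(13) + (H+I)(19) = 32
Step 3: Merge D(20) + C(27) = 47
Step 4: Merge (F+(H+I))(32) + (D+C)(47) = 79
Read each symbol's code off the tree from the root (left child = 0, right child = 1).

Codes:
  H: 010 (length 3)
  F: 00 (length 2)
  C: 11 (length 2)
  I: 011 (length 3)
  D: 10 (length 2)
Average code length: 177/79 = 2.2405 bits/symbol


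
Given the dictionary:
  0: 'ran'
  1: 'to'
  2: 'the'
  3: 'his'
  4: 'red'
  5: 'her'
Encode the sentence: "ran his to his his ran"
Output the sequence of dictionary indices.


Look up each word in the dictionary:
  'ran' -> 0
  'his' -> 3
  'to' -> 1
  'his' -> 3
  'his' -> 3
  'ran' -> 0

Encoded: [0, 3, 1, 3, 3, 0]


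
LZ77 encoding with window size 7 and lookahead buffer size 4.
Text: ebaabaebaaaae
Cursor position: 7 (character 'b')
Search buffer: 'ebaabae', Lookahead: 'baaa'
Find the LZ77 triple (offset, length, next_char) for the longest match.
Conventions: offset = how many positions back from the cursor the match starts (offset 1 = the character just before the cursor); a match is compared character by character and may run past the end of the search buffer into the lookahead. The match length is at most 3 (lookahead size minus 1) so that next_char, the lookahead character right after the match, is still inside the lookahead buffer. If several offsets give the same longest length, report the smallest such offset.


Try each offset into the search buffer:
  offset=1 (pos 6, char 'e'): match length 0
  offset=2 (pos 5, char 'a'): match length 0
  offset=3 (pos 4, char 'b'): match length 2
  offset=4 (pos 3, char 'a'): match length 0
  offset=5 (pos 2, char 'a'): match length 0
  offset=6 (pos 1, char 'b'): match length 3
  offset=7 (pos 0, char 'e'): match length 0
Longest match has length 3 at offset 6.
next_char = character at position 7 + 3 = 10 -> 'a'

Best match: offset=6, length=3 (matching 'baa' starting at position 1)
LZ77 triple: (6, 3, 'a')


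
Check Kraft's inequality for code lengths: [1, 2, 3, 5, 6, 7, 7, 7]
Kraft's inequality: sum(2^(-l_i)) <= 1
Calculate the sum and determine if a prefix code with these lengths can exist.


Sum = 2^(-1) + 2^(-2) + 2^(-3) + 2^(-5) + 2^(-6) + 2^(-7) + 2^(-7) + 2^(-7)
    = 0.5 + 0.25 + 0.125 + 0.03125 + 0.015625 + 0.0078125 + 0.0078125 + 0.0078125
    = 121/128 = 0.9453125
Since 0.9453125 <= 1, Kraft's inequality IS satisfied.
A prefix code with these lengths CAN exist.

Kraft sum = 0.9453125. Satisfied.
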